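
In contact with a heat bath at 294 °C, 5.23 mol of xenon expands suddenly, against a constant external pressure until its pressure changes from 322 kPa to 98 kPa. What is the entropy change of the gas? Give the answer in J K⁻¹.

Entropy is a state function, so ΔS_gas depends only on the end states.
For an isothermal ideal gas ΔS_gas = nR ln(P₁/P₂) = 5.23 × 8.314 × ln(322/98) = 51.7 J/K.

ΔS_gas = 51.7 J/K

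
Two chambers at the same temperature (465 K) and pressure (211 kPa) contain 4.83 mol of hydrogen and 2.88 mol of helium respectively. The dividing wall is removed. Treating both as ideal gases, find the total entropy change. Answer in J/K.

ΔS_mix = 42.4 J/K

Mole fractions: x_A = 4.83/7.71 = 0.626, x_B = 0.374.
ΔS_mix = −R(n_A ln x_A + n_B ln x_B) = −8.314 × (4.83 ln 0.626 + 2.88 ln 0.374) = 42.4 J/K.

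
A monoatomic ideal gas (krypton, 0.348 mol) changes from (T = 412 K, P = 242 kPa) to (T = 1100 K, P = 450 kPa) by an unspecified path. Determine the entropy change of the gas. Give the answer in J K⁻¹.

ΔS = nC_p ln(T₂/T₁) − nR ln(P₂/P₁), with C_p = 5R/2 = 20.79 J mol⁻¹ K⁻¹ for a monoatomic ideal gas.
ΔS = 0.348 × [20.79 × ln(1100/412) − 8.314 × ln(450/242)] = 5.31 J/K.

ΔS = 5.31 J/K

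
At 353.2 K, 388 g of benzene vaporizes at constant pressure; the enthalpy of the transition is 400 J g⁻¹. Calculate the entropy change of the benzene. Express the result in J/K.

ΔS = 439 J/K

Heat absorbed by the substance: Q = mL = 388 × 400 = 155200 J.
At constant T, ΔS = Q_rev/T = 155200 / 353.2 = 439 J/K.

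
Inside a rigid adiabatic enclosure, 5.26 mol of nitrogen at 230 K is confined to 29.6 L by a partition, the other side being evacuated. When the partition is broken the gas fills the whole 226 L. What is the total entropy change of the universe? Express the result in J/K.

ΔS_universe = 88.9 J/K

For an ideal gas in free expansion Q = 0 and W = 0, so T is unchanged.
Entropy is a state function; using a reversible isothermal path, ΔS_gas = nR ln(V₂/V₁) = 5.26 × 8.314 × ln(226/29.6) = 88.9 J/K.
The insulated surroundings exchange no heat, so ΔS_surr = 0 and ΔS_universe = ΔS_gas.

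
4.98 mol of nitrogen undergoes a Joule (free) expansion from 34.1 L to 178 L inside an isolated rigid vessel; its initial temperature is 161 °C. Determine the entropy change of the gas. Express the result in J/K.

ΔS_gas = 68.4 J/K

For an ideal gas in free expansion Q = 0 and W = 0, so T is unchanged.
Entropy is a state function; using a reversible isothermal path, ΔS_gas = nR ln(V₂/V₁) = 4.98 × 8.314 × ln(178/34.1) = 68.4 J/K.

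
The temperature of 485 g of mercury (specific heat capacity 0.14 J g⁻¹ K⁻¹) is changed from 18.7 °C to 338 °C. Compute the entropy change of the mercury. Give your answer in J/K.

ΔS = 50.2 J/K

In kelvin: T₁ = 291.85 K, T₂ = 611.15 K. ΔS = ∫dQ_rev/T = m c ln(T₂/T₁) = 485 × 0.14 × ln(611.15/291.85) = 50.2 J/K.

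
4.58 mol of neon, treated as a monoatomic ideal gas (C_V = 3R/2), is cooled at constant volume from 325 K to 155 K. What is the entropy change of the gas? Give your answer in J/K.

At constant volume, ΔS = nC_V ln(T₂/T₁) with C_V = 3R/2 = 12.47 J mol⁻¹ K⁻¹.
ΔS = 4.58 × 12.47 × ln(155/325) = -42.3 J/K.

ΔS = -42.3 J/K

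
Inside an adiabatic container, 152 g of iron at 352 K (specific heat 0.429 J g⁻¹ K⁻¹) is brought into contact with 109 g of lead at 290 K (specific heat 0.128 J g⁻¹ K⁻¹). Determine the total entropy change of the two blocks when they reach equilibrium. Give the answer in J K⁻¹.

Energy balance: T_f = (m₁c₁T₁ + m₂c₂T₂)/(m₁c₁ + m₂c₂) = 341.07 K.
ΔS₁ = m₁c₁ ln(T_f/T₁) = 65.208 × ln(341.07/352) = -2.056 J/K.
ΔS₂ = m₂c₂ ln(T_f/T₂) = 13.952 × ln(341.07/290) = 2.263 J/K.
ΔS_total = -2.056 + 2.263 = 0.207 J/K.

ΔS_total = 0.207 J/K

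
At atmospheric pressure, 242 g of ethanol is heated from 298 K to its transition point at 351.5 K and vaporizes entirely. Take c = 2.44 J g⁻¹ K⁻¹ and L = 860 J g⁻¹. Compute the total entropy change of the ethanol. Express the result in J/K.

Warming step: ΔS₁ = m c ln(T_tr/T_i) = 242 × 2.44 × ln(351.5/298) = 97.5 J/K.
Phase change: ΔS₂ = +mL/T_tr = 242 × 860 / 351.5 = 592.1 J/K.
ΔS_total = (97.5) + (592.1) = 690 J/K.

ΔS = 690 J/K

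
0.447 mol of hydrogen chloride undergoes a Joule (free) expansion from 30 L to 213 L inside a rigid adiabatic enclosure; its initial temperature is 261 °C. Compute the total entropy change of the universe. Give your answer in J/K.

ΔS_universe = 7.28 J/K

No heat is exchanged and no work is done, so the ideal-gas temperature stays constant.
Entropy is a state function; using a reversible isothermal path, ΔS_gas = nR ln(V₂/V₁) = 0.447 × 8.314 × ln(213/30) = 7.28 J/K.
The insulated surroundings exchange no heat, so ΔS_surr = 0 and ΔS_universe = ΔS_gas.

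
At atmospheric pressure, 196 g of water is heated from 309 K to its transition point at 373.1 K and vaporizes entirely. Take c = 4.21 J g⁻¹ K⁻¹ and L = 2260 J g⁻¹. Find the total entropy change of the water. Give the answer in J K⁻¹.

Warming step: ΔS₁ = m c ln(T_tr/T_i) = 196 × 4.21 × ln(373.1/309) = 155.5 J/K.
Phase change: ΔS₂ = +mL/T_tr = 196 × 2260 / 373.1 = 1187 J/K.
ΔS_total = (155.5) + (1187) = 1340 J/K.

ΔS = 1340 J/K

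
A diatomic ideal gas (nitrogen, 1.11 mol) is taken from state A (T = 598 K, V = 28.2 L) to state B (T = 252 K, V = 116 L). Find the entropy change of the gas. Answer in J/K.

Entropy is a state function: ΔS = nC_V ln(T₂/T₁) + nR ln(V₂/V₁), with C_V = 5R/2 = 20.79 J mol⁻¹ K⁻¹ for a diatomic ideal gas.
ΔS = 1.11 × [20.79 × ln(252/598) + 8.314 × ln(116/28.2)] = -6.89 J/K.

ΔS = -6.89 J/K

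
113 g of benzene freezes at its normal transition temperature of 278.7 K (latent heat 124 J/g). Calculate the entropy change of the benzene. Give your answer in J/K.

ΔS = -50.3 J/K

Heat released by the substance: Q = −mL = −113 × 124 = −14012 J.
At constant T, ΔS = Q_rev/T = −14012 / 278.7 = -50.3 J/K.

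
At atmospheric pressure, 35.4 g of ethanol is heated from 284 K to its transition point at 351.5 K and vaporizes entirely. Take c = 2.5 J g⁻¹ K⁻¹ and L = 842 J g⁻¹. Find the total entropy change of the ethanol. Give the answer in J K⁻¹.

Warming step: ΔS₁ = m c ln(T_tr/T_i) = 35.4 × 2.5 × ln(351.5/284) = 18.87 J/K.
Phase change: ΔS₂ = +mL/T_tr = 35.4 × 842 / 351.5 = 84.8 J/K.
ΔS_total = (18.87) + (84.8) = 104 J/K.

ΔS = 104 J/K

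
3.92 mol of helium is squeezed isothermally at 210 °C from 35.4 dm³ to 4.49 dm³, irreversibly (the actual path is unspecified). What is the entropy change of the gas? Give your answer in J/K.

Entropy is a state function, so ΔS_gas depends only on the end states.
For an isothermal ideal gas ΔS_gas = nR ln(V₂/V₁) = 3.92 × 8.314 × ln(4.49/35.4) = -67.3 J/K.

ΔS_gas = -67.3 J/K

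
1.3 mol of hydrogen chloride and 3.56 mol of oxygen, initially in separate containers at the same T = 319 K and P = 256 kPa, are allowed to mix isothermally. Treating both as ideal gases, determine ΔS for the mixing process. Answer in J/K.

ΔS_mix = 23.5 J/K

Mole fractions: x_A = 1.3/4.86 = 0.267, x_B = 0.733.
ΔS_mix = −R(n_A ln x_A + n_B ln x_B) = −8.314 × (1.3 ln 0.267 + 3.56 ln 0.733) = 23.5 J/K.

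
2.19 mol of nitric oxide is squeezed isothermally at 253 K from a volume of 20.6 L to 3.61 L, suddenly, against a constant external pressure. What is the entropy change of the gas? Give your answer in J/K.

Entropy is a state function, so ΔS_gas depends only on the end states.
For an isothermal ideal gas ΔS_gas = nR ln(V₂/V₁) = 2.19 × 8.314 × ln(3.61/20.6) = -31.7 J/K.

ΔS_gas = -31.7 J/K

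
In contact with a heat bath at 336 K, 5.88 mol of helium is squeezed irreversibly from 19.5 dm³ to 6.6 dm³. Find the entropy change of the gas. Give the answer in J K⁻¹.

ΔS_gas = -53 J/K

Entropy is a state function, so ΔS_gas depends only on the end states.
For an isothermal ideal gas ΔS_gas = nR ln(V₂/V₁) = 5.88 × 8.314 × ln(6.6/19.5) = -53 J/K.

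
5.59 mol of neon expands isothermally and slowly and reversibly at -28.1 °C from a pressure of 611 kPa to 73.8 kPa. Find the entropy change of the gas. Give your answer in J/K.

For an isothermal ideal gas ΔS_gas = nR ln(P₁/P₂) = 5.59 × 8.314 × ln(611/73.8) = 98.2 J/K.

ΔS_gas = 98.2 J/K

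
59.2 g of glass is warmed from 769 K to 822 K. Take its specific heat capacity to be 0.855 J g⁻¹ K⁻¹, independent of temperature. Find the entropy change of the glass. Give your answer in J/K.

ΔS = 3.37 J/K

ΔS = ∫dQ_rev/T = m c ln(T₂/T₁) = 59.2 × 0.855 × ln(822/769) = 3.37 J/K.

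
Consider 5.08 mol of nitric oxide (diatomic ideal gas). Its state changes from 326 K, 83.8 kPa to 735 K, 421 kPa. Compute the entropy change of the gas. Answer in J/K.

ΔS = 52 J/K

ΔS = nC_p ln(T₂/T₁) − nR ln(P₂/P₁), with C_p = 7R/2 = 29.1 J mol⁻¹ K⁻¹ for a diatomic ideal gas.
ΔS = 5.08 × [29.1 × ln(735/326) − 8.314 × ln(421/83.8)] = 52 J/K.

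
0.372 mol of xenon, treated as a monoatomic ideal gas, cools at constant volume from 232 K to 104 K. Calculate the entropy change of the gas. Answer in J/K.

ΔS = -3.72 J/K

At constant volume, ΔS = nC_V ln(T₂/T₁) with C_V = 3R/2 = 12.47 J mol⁻¹ K⁻¹.
ΔS = 0.372 × 12.47 × ln(104/232) = -3.72 J/K.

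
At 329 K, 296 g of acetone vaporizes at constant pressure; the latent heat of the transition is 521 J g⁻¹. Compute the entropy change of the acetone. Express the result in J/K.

Heat absorbed by the substance: Q = mL = 296 × 521 = 154216 J.
At constant T, ΔS = Q_rev/T = 154216 / 329 = 469 J/K.

ΔS = 469 J/K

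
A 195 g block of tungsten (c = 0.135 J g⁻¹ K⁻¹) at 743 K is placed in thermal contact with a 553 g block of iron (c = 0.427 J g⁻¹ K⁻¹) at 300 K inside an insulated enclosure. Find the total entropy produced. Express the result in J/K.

ΔS_total = 12.4 J/K

Energy balance: T_f = (m₁c₁T₁ + m₂c₂T₂)/(m₁c₁ + m₂c₂) = 344.43 K.
ΔS₁ = m₁c₁ ln(T_f/T₁) = 26.325 × ln(344.43/743) = -20.24 J/K.
ΔS₂ = m₂c₂ ln(T_f/T₂) = 236.131 × ln(344.43/300) = 32.61 J/K.
ΔS_total = -20.24 + 32.61 = 12.4 J/K.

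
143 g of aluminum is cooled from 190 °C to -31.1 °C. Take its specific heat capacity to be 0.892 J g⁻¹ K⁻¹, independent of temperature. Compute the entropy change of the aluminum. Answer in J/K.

ΔS = -82.8 J/K

In kelvin: T₁ = 463.15 K, T₂ = 242.05 K. ΔS = ∫dQ_rev/T = m c ln(T₂/T₁) = 143 × 0.892 × ln(242.05/463.15) = -82.8 J/K.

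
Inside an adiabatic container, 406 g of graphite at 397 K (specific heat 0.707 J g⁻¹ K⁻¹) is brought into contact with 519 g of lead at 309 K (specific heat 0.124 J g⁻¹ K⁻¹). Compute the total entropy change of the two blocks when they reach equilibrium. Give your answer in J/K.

Energy balance: T_f = (m₁c₁T₁ + m₂c₂T₂)/(m₁c₁ + m₂c₂) = 380.88 K.
ΔS₁ = m₁c₁ ln(T_f/T₁) = 287.042 × ln(380.88/397) = -11.9 J/K.
ΔS₂ = m₂c₂ ln(T_f/T₂) = 64.356 × ln(380.88/309) = 13.46 J/K.
ΔS_total = -11.9 + 13.46 = 1.56 J/K.

ΔS_total = 1.56 J/K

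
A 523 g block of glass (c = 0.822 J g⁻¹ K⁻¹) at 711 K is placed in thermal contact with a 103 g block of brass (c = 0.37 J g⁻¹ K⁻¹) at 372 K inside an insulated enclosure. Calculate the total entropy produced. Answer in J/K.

Energy balance: T_f = (m₁c₁T₁ + m₂c₂T₂)/(m₁c₁ + m₂c₂) = 683.4 K.
ΔS₁ = m₁c₁ ln(T_f/T₁) = 429.906 × ln(683.4/711) = -17.024 J/K.
ΔS₂ = m₂c₂ ln(T_f/T₂) = 38.11 × ln(683.4/372) = 23.178 J/K.
ΔS_total = -17.024 + 23.178 = 6.15 J/K.

ΔS_total = 6.15 J/K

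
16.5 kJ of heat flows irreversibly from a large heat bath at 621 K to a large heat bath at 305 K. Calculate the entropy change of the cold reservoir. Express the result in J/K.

ΔS_cold = 54.1 J/K

The cold reservoir gains heat Q, so ΔS_cold = +Q/T_C = 16500/305 = 54.1 J/K.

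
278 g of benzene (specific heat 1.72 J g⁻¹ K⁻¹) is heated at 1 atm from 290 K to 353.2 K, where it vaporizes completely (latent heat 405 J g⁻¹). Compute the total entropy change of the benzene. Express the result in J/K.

Warming step: ΔS₁ = m c ln(T_tr/T_i) = 278 × 1.72 × ln(353.2/290) = 94.27 J/K.
Phase change: ΔS₂ = +mL/T_tr = 278 × 405 / 353.2 = 318.8 J/K.
ΔS_total = (94.27) + (318.8) = 413 J/K.

ΔS = 413 J/K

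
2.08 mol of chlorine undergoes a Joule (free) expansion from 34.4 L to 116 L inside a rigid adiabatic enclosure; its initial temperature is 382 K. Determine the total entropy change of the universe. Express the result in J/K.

ΔS_universe = 21 J/K

For an ideal gas in free expansion Q = 0 and W = 0, so T is unchanged.
Entropy is a state function; using a reversible isothermal path, ΔS_gas = nR ln(V₂/V₁) = 2.08 × 8.314 × ln(116/34.4) = 21 J/K.
The insulated surroundings exchange no heat, so ΔS_surr = 0 and ΔS_universe = ΔS_gas.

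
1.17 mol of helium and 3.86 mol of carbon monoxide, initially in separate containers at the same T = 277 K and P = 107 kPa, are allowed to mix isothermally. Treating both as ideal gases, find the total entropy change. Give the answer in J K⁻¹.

Mole fractions: x_A = 1.17/5.03 = 0.233, x_B = 0.767.
ΔS_mix = −R(n_A ln x_A + n_B ln x_B) = −8.314 × (1.17 ln 0.233 + 3.86 ln 0.767) = 22.7 J/K.

ΔS_mix = 22.7 J/K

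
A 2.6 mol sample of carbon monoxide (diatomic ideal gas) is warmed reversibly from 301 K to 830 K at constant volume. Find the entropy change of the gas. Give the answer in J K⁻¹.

At constant volume, ΔS = nC_V ln(T₂/T₁) with C_V = 5R/2 = 20.79 J mol⁻¹ K⁻¹.
ΔS = 2.6 × 20.79 × ln(830/301) = 54.8 J/K.

ΔS = 54.8 J/K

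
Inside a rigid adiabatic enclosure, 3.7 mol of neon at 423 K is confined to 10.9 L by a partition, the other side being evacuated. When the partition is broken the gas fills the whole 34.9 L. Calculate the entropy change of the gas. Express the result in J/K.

No heat is exchanged and no work is done, so the ideal-gas temperature stays constant.
Entropy is a state function; using a reversible isothermal path, ΔS_gas = nR ln(V₂/V₁) = 3.7 × 8.314 × ln(34.9/10.9) = 35.8 J/K.

ΔS_gas = 35.8 J/K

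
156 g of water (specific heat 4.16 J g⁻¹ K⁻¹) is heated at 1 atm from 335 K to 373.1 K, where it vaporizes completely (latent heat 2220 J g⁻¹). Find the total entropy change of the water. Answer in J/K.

ΔS = 998 J/K

Warming step: ΔS₁ = m c ln(T_tr/T_i) = 156 × 4.16 × ln(373.1/335) = 69.9 J/K.
Phase change: ΔS₂ = +mL/T_tr = 156 × 2220 / 373.1 = 928.2 J/K.
ΔS_total = (69.9) + (928.2) = 998 J/K.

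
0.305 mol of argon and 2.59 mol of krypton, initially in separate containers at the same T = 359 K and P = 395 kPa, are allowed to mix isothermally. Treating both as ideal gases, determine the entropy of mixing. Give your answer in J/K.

ΔS_mix = 8.1 J/K

Mole fractions: x_A = 0.305/2.9 = 0.105, x_B = 0.895.
ΔS_mix = −R(n_A ln x_A + n_B ln x_B) = −8.314 × (0.305 ln 0.105 + 2.59 ln 0.895) = 8.1 J/K.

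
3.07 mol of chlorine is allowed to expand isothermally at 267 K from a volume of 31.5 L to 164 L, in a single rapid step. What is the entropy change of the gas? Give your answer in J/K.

Entropy is a state function, so ΔS_gas depends only on the end states.
For an isothermal ideal gas ΔS_gas = nR ln(V₂/V₁) = 3.07 × 8.314 × ln(164/31.5) = 42.1 J/K.

ΔS_gas = 42.1 J/K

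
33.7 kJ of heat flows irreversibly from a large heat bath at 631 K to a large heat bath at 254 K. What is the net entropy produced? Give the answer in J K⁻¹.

ΔS_hot = −Q/T_H = −33700/631 = -53.41 J/K and ΔS_cold = +Q/T_C = 33700/254 = 132.7 J/K.
ΔS_total = -53.41 + 132.7 = 79.3 J/K, positive as the second law requires.

ΔS_total = 79.3 J/K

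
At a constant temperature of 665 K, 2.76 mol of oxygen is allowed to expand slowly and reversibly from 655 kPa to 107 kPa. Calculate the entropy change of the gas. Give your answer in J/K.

ΔS_gas = 41.6 J/K

For an isothermal ideal gas ΔS_gas = nR ln(P₁/P₂) = 2.76 × 8.314 × ln(655/107) = 41.6 J/K.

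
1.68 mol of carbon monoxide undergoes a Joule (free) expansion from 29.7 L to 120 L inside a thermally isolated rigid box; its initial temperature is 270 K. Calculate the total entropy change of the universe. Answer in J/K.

ΔS_universe = 19.5 J/K

For an ideal gas in free expansion Q = 0 and W = 0, so T is unchanged.
Entropy is a state function; using a reversible isothermal path, ΔS_gas = nR ln(V₂/V₁) = 1.68 × 8.314 × ln(120/29.7) = 19.5 J/K.
The insulated surroundings exchange no heat, so ΔS_surr = 0 and ΔS_universe = ΔS_gas.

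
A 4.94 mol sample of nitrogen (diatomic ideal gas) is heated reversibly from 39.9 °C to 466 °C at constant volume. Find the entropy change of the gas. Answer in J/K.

ΔS = 88.2 J/K

In kelvin: T₁ = 313.05 K, T₂ = 739.15 K. At constant volume, ΔS = nC_V ln(T₂/T₁) with C_V = 5R/2 = 20.79 J mol⁻¹ K⁻¹.
ΔS = 4.94 × 20.79 × ln(739.15/313.05) = 88.2 J/K.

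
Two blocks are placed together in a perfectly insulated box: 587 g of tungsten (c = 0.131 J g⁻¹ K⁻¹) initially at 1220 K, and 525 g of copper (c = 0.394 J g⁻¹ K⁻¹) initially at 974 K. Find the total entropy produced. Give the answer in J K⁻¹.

Energy balance: T_f = (m₁c₁T₁ + m₂c₂T₂)/(m₁c₁ + m₂c₂) = 1040.7 K.
ΔS₁ = m₁c₁ ln(T_f/T₁) = 76.897 × ln(1040.7/1220) = -12.226 J/K.
ΔS₂ = m₂c₂ ln(T_f/T₂) = 206.85 × ln(1040.7/974) = 13.695 J/K.
ΔS_total = -12.226 + 13.695 = 1.47 J/K.

ΔS_total = 1.47 J/K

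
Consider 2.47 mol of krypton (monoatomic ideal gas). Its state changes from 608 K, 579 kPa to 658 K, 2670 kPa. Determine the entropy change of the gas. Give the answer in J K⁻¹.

ΔS = nC_p ln(T₂/T₁) − nR ln(P₂/P₁), with C_p = 5R/2 = 20.79 J mol⁻¹ K⁻¹ for a monoatomic ideal gas.
ΔS = 2.47 × [20.79 × ln(658/608) − 8.314 × ln(2670/579)] = -27.3 J/K.

ΔS = -27.3 J/K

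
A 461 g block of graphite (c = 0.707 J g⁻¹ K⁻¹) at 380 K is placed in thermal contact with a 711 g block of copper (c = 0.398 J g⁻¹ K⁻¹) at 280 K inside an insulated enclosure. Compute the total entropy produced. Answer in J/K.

Energy balance: T_f = (m₁c₁T₁ + m₂c₂T₂)/(m₁c₁ + m₂c₂) = 333.53 K.
ΔS₁ = m₁c₁ ln(T_f/T₁) = 325.927 × ln(333.53/380) = -42.5166 J/K.
ΔS₂ = m₂c₂ ln(T_f/T₂) = 282.978 × ln(333.53/280) = 49.5023 J/K.
ΔS_total = -42.5166 + 49.5023 = 6.99 J/K.

ΔS_total = 6.99 J/K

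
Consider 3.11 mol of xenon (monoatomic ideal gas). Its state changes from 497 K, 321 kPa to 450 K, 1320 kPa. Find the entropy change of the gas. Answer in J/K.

ΔS = nC_p ln(T₂/T₁) − nR ln(P₂/P₁), with C_p = 5R/2 = 20.79 J mol⁻¹ K⁻¹ for a monoatomic ideal gas.
ΔS = 3.11 × [20.79 × ln(450/497) − 8.314 × ln(1320/321)] = -43 J/K.

ΔS = -43 J/K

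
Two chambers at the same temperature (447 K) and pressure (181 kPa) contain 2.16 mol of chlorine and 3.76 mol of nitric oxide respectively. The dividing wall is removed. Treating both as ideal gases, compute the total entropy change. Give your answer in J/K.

ΔS_mix = 32.3 J/K

Mole fractions: x_A = 2.16/5.92 = 0.365, x_B = 0.635.
ΔS_mix = −R(n_A ln x_A + n_B ln x_B) = −8.314 × (2.16 ln 0.365 + 3.76 ln 0.635) = 32.3 J/K.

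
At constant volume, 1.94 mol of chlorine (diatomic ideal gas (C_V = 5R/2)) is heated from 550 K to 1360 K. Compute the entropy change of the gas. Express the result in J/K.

ΔS = 36.5 J/K

At constant volume, ΔS = nC_V ln(T₂/T₁) with C_V = 5R/2 = 20.79 J mol⁻¹ K⁻¹.
ΔS = 1.94 × 20.79 × ln(1360/550) = 36.5 J/K.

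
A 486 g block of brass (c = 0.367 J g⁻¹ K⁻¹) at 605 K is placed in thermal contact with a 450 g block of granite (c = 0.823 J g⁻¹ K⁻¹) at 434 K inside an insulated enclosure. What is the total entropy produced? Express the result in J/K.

Energy balance: T_f = (m₁c₁T₁ + m₂c₂T₂)/(m₁c₁ + m₂c₂) = 489.58 K.
ΔS₁ = m₁c₁ ln(T_f/T₁) = 178.362 × ln(489.58/605) = -37.75 J/K.
ΔS₂ = m₂c₂ ln(T_f/T₂) = 370.35 × ln(489.58/434) = 44.63 J/K.
ΔS_total = -37.75 + 44.63 = 6.88 J/K.

ΔS_total = 6.88 J/K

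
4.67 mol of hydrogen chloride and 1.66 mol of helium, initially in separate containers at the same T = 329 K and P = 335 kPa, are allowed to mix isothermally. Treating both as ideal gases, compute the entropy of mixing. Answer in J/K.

ΔS_mix = 30.3 J/K

Mole fractions: x_A = 4.67/6.33 = 0.738, x_B = 0.262.
ΔS_mix = −R(n_A ln x_A + n_B ln x_B) = −8.314 × (4.67 ln 0.738 + 1.66 ln 0.262) = 30.3 J/K.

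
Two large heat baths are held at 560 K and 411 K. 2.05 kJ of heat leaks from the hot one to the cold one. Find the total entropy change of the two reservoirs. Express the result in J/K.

ΔS_hot = −Q/T_H = −2050/560 = -3.661 J/K and ΔS_cold = +Q/T_C = 2050/411 = 4.988 J/K.
ΔS_total = -3.661 + 4.988 = 1.33 J/K, positive as the second law requires.

ΔS_total = 1.33 J/K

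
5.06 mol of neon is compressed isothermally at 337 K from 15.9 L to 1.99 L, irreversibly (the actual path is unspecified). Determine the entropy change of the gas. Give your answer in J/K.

Entropy is a state function, so ΔS_gas depends only on the end states.
For an isothermal ideal gas ΔS_gas = nR ln(V₂/V₁) = 5.06 × 8.314 × ln(1.99/15.9) = -87.4 J/K.

ΔS_gas = -87.4 J/K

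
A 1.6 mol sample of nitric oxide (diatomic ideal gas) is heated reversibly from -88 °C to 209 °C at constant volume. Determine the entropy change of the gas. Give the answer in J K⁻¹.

In kelvin: T₁ = 185.15 K, T₂ = 482.15 K. At constant volume, ΔS = nC_V ln(T₂/T₁) with C_V = 5R/2 = 20.79 J mol⁻¹ K⁻¹.
ΔS = 1.6 × 20.79 × ln(482.15/185.15) = 31.8 J/K.

ΔS = 31.8 J/K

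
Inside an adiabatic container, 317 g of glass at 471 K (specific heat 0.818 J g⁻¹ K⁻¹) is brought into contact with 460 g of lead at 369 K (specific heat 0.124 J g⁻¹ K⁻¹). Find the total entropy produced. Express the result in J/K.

ΔS_total = 1.32 J/K

Energy balance: T_f = (m₁c₁T₁ + m₂c₂T₂)/(m₁c₁ + m₂c₂) = 452.61 K.
ΔS₁ = m₁c₁ ln(T_f/T₁) = 259.306 × ln(452.61/471) = -10.33 J/K.
ΔS₂ = m₂c₂ ln(T_f/T₂) = 57.04 × ln(452.61/369) = 11.65 J/K.
ΔS_total = -10.33 + 11.65 = 1.32 J/K.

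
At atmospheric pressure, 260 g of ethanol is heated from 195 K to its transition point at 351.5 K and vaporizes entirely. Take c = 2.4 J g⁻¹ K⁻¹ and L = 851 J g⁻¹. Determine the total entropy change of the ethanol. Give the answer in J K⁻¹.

Warming step: ΔS₁ = m c ln(T_tr/T_i) = 260 × 2.4 × ln(351.5/195) = 367.7 J/K.
Phase change: ΔS₂ = +mL/T_tr = 260 × 851 / 351.5 = 629.5 J/K.
ΔS_total = (367.7) + (629.5) = 997 J/K.

ΔS = 997 J/K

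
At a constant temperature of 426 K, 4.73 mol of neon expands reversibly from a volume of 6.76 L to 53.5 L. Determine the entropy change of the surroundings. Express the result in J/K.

ΔS_surr = -81.4 J/K

For an isothermal ideal gas ΔS_gas = nR ln(V₂/V₁) = 4.73 × 8.314 × ln(53.5/6.76) = 81.4 J/K.
The process is reversible, so ΔS_surr = −ΔS_gas = -81.4 J/K and ΔS_universe = 0.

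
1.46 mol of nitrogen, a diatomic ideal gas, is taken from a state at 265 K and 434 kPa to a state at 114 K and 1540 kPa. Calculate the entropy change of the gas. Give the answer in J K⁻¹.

ΔS = -51.2 J/K

ΔS = nC_p ln(T₂/T₁) − nR ln(P₂/P₁), with C_p = 7R/2 = 29.1 J mol⁻¹ K⁻¹ for a diatomic ideal gas.
ΔS = 1.46 × [29.1 × ln(114/265) − 8.314 × ln(1540/434)] = -51.2 J/K.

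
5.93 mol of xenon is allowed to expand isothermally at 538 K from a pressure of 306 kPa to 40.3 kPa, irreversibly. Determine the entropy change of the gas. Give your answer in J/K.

ΔS_gas = 99.9 J/K

Entropy is a state function, so ΔS_gas depends only on the end states.
For an isothermal ideal gas ΔS_gas = nR ln(P₁/P₂) = 5.93 × 8.314 × ln(306/40.3) = 99.9 J/K.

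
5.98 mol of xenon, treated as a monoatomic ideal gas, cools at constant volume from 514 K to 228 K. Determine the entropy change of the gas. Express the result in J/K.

At constant volume, ΔS = nC_V ln(T₂/T₁) with C_V = 3R/2 = 12.47 J mol⁻¹ K⁻¹.
ΔS = 5.98 × 12.47 × ln(228/514) = -60.6 J/K.

ΔS = -60.6 J/K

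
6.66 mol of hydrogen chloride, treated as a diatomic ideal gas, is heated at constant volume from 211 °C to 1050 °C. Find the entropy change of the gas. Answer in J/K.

ΔS = 139 J/K

In kelvin: T₁ = 484.15 K, T₂ = 1323.15 K. At constant volume, ΔS = nC_V ln(T₂/T₁) with C_V = 5R/2 = 20.79 J mol⁻¹ K⁻¹.
ΔS = 6.66 × 20.79 × ln(1323.15/484.15) = 139 J/K.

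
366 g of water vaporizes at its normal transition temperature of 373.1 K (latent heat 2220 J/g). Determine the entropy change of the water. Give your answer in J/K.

Heat absorbed by the substance: Q = mL = 366 × 2220 = 812520 J.
At constant T, ΔS = Q_rev/T = 812520 / 373.1 = 2180 J/K.

ΔS = 2180 J/K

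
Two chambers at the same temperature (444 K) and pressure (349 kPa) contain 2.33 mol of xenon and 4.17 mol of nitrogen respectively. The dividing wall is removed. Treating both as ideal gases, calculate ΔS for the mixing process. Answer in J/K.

Mole fractions: x_A = 2.33/6.5 = 0.358, x_B = 0.642.
ΔS_mix = −R(n_A ln x_A + n_B ln x_B) = −8.314 × (2.33 ln 0.358 + 4.17 ln 0.642) = 35.3 J/K.

ΔS_mix = 35.3 J/K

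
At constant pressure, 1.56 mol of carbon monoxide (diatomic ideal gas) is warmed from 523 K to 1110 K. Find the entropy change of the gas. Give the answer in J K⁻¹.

ΔS = 34.2 J/K

At constant pressure, ΔS = nC_p ln(T₂/T₁) with C_p = 7R/2 = 29.1 J mol⁻¹ K⁻¹.
ΔS = 1.56 × 29.1 × ln(1110/523) = 34.2 J/K.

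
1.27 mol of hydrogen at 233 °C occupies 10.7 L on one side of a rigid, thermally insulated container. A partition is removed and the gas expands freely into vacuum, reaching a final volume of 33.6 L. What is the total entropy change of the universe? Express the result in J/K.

ΔS_universe = 12.1 J/K

For an ideal gas in free expansion Q = 0 and W = 0, so T is unchanged.
Entropy is a state function; using a reversible isothermal path, ΔS_gas = nR ln(V₂/V₁) = 1.27 × 8.314 × ln(33.6/10.7) = 12.1 J/K.
The insulated surroundings exchange no heat, so ΔS_surr = 0 and ΔS_universe = ΔS_gas.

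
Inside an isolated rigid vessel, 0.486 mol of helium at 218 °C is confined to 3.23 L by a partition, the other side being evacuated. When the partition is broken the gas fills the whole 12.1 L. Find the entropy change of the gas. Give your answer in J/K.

ΔS_gas = 5.34 J/K

For an ideal gas in free expansion Q = 0 and W = 0, so T is unchanged.
Entropy is a state function; using a reversible isothermal path, ΔS_gas = nR ln(V₂/V₁) = 0.486 × 8.314 × ln(12.1/3.23) = 5.34 J/K.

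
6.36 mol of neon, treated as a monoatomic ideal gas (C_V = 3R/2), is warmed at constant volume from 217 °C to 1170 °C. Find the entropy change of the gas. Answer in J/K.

In kelvin: T₁ = 490.15 K, T₂ = 1443.15 K. At constant volume, ΔS = nC_V ln(T₂/T₁) with C_V = 3R/2 = 12.47 J mol⁻¹ K⁻¹.
ΔS = 6.36 × 12.47 × ln(1443.15/490.15) = 85.7 J/K.

ΔS = 85.7 J/K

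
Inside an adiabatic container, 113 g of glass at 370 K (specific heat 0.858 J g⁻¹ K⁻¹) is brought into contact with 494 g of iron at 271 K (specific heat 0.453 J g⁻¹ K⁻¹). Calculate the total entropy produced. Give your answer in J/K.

ΔS_total = 3.41 J/K

Energy balance: T_f = (m₁c₁T₁ + m₂c₂T₂)/(m₁c₁ + m₂c₂) = 300.93 K.
ΔS₁ = m₁c₁ ln(T_f/T₁) = 96.954 × ln(300.93/370) = -20.03 J/K.
ΔS₂ = m₂c₂ ln(T_f/T₂) = 223.782 × ln(300.93/271) = 23.44 J/K.
ΔS_total = -20.03 + 23.44 = 3.41 J/K.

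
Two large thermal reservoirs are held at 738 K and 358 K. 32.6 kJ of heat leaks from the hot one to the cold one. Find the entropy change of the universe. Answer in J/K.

ΔS_hot = −Q/T_H = −32600/738 = -44.17 J/K and ΔS_cold = +Q/T_C = 32600/358 = 91.06 J/K.
ΔS_total = -44.17 + 91.06 = 46.9 J/K, positive as the second law requires.

ΔS_total = 46.9 J/K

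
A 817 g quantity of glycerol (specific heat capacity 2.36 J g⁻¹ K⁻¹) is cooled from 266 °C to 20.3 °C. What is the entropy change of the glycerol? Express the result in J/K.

In kelvin: T₁ = 539.15 K, T₂ = 293.45 K. ΔS = ∫dQ_rev/T = m c ln(T₂/T₁) = 817 × 2.36 × ln(293.45/539.15) = -1170 J/K.

ΔS = -1170 J/K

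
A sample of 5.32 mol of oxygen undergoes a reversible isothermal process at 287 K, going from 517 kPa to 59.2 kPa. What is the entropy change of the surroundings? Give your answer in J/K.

ΔS_surr = -95.9 J/K

For an isothermal ideal gas ΔS_gas = nR ln(P₁/P₂) = 5.32 × 8.314 × ln(517/59.2) = 95.9 J/K.
The process is reversible, so ΔS_surr = −ΔS_gas = -95.9 J/K and ΔS_universe = 0.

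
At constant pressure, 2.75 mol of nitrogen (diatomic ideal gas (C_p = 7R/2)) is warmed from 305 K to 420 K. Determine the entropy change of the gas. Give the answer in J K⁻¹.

At constant pressure, ΔS = nC_p ln(T₂/T₁) with C_p = 7R/2 = 29.1 J mol⁻¹ K⁻¹.
ΔS = 2.75 × 29.1 × ln(420/305) = 25.6 J/K.

ΔS = 25.6 J/K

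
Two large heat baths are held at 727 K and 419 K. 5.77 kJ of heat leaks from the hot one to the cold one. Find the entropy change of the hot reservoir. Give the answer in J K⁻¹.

ΔS_hot = -7.94 J/K

The hot reservoir loses heat Q, so ΔS_hot = −Q/T_H = −5770/727 = -7.94 J/K.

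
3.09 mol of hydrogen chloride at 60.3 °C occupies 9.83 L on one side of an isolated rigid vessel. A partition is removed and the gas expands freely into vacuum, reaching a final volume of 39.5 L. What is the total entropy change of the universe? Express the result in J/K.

ΔS_universe = 35.7 J/K

For an ideal gas in free expansion Q = 0 and W = 0, so T is unchanged.
Entropy is a state function; using a reversible isothermal path, ΔS_gas = nR ln(V₂/V₁) = 3.09 × 8.314 × ln(39.5/9.83) = 35.7 J/K.
The insulated surroundings exchange no heat, so ΔS_surr = 0 and ΔS_universe = ΔS_gas.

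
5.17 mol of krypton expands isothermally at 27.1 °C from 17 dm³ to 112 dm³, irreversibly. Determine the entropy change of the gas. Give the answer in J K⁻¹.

ΔS_gas = 81 J/K

Entropy is a state function, so ΔS_gas depends only on the end states.
For an isothermal ideal gas ΔS_gas = nR ln(V₂/V₁) = 5.17 × 8.314 × ln(112/17) = 81 J/K.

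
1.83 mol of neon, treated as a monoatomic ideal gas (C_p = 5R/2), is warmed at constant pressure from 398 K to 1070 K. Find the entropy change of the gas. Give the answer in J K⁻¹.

ΔS = 37.6 J/K

At constant pressure, ΔS = nC_p ln(T₂/T₁) with C_p = 5R/2 = 20.79 J mol⁻¹ K⁻¹.
ΔS = 1.83 × 20.79 × ln(1070/398) = 37.6 J/K.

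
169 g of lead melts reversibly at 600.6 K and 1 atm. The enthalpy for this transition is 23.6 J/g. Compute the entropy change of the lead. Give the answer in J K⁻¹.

Heat absorbed by the substance: Q = mL = 169 × 23.6 = 3988.4 J.
At constant T, ΔS = Q_rev/T = 3988.4 / 600.6 = 6.64 J/K.

ΔS = 6.64 J/K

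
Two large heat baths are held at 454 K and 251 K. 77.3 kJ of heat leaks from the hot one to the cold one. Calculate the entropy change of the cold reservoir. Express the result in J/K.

ΔS_cold = 308 J/K

The cold reservoir gains heat Q, so ΔS_cold = +Q/T_C = 77300/251 = 308 J/K.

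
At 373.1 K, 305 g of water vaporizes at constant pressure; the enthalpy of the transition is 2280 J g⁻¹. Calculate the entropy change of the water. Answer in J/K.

ΔS = 1860 J/K

Heat absorbed by the substance: Q = mL = 305 × 2280 = 695400 J.
At constant T, ΔS = Q_rev/T = 695400 / 373.1 = 1860 J/K.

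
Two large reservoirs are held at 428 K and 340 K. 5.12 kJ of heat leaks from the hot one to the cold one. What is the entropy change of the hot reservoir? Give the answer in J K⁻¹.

The hot reservoir loses heat Q, so ΔS_hot = −Q/T_H = −5120/428 = -12 J/K.

ΔS_hot = -12 J/K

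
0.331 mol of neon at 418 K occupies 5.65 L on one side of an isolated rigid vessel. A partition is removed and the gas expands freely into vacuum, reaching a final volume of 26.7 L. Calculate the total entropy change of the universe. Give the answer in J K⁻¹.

No heat is exchanged and no work is done, so the ideal-gas temperature stays constant.
Entropy is a state function; using a reversible isothermal path, ΔS_gas = nR ln(V₂/V₁) = 0.331 × 8.314 × ln(26.7/5.65) = 4.27 J/K.
The insulated surroundings exchange no heat, so ΔS_surr = 0 and ΔS_universe = ΔS_gas.

ΔS_universe = 4.27 J/K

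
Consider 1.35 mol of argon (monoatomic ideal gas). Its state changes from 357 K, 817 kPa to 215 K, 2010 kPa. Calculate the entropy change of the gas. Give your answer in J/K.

ΔS = -24.3 J/K

ΔS = nC_p ln(T₂/T₁) − nR ln(P₂/P₁), with C_p = 5R/2 = 20.79 J mol⁻¹ K⁻¹ for a monoatomic ideal gas.
ΔS = 1.35 × [20.79 × ln(215/357) − 8.314 × ln(2010/817)] = -24.3 J/K.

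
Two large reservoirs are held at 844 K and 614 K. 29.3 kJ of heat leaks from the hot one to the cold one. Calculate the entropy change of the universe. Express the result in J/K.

ΔS_total = 13 J/K

ΔS_hot = −Q/T_H = −29300/844 = -34.72 J/K and ΔS_cold = +Q/T_C = 29300/614 = 47.72 J/K.
ΔS_total = -34.72 + 47.72 = 13 J/K, positive as the second law requires.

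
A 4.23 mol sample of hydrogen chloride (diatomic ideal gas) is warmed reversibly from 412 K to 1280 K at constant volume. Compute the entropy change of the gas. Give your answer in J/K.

ΔS = 99.7 J/K

At constant volume, ΔS = nC_V ln(T₂/T₁) with C_V = 5R/2 = 20.79 J mol⁻¹ K⁻¹.
ΔS = 4.23 × 20.79 × ln(1280/412) = 99.7 J/K.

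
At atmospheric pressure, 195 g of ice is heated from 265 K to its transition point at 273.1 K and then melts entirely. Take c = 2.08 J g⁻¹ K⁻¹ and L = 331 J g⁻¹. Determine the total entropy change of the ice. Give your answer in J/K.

ΔS = 249 J/K

Warming step: ΔS₁ = m c ln(T_tr/T_i) = 195 × 2.08 × ln(273.1/265) = 12.21 J/K.
Phase change: ΔS₂ = +mL/T_tr = 195 × 331 / 273.1 = 236.3 J/K.
ΔS_total = (12.21) + (236.3) = 249 J/K.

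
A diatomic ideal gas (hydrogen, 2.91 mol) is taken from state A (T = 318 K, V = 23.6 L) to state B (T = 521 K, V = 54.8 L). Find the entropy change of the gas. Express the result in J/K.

Entropy is a state function: ΔS = nC_V ln(T₂/T₁) + nR ln(V₂/V₁), with C_V = 5R/2 = 20.79 J mol⁻¹ K⁻¹ for a diatomic ideal gas.
ΔS = 2.91 × [20.79 × ln(521/318) + 8.314 × ln(54.8/23.6)] = 50.2 J/K.

ΔS = 50.2 J/K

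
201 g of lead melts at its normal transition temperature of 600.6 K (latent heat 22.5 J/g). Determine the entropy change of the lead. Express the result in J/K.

Heat absorbed by the substance: Q = mL = 201 × 22.5 = 4522.5 J.
At constant T, ΔS = Q_rev/T = 4522.5 / 600.6 = 7.53 J/K.

ΔS = 7.53 J/K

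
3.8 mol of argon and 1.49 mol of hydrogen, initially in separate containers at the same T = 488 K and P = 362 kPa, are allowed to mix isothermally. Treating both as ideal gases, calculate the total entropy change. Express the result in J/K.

ΔS_mix = 26.1 J/K

Mole fractions: x_A = 3.8/5.29 = 0.718, x_B = 0.282.
ΔS_mix = −R(n_A ln x_A + n_B ln x_B) = −8.314 × (3.8 ln 0.718 + 1.49 ln 0.282) = 26.1 J/K.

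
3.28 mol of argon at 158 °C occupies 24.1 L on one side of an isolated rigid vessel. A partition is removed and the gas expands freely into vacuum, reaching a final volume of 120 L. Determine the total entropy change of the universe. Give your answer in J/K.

ΔS_universe = 43.8 J/K

For an ideal gas in free expansion Q = 0 and W = 0, so T is unchanged.
Entropy is a state function; using a reversible isothermal path, ΔS_gas = nR ln(V₂/V₁) = 3.28 × 8.314 × ln(120/24.1) = 43.8 J/K.
The insulated surroundings exchange no heat, so ΔS_surr = 0 and ΔS_universe = ΔS_gas.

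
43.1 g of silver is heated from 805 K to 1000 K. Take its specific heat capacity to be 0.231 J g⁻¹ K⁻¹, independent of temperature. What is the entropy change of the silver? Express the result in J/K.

ΔS = 2.16 J/K

ΔS = ∫dQ_rev/T = m c ln(T₂/T₁) = 43.1 × 0.231 × ln(1000/805) = 2.16 J/K.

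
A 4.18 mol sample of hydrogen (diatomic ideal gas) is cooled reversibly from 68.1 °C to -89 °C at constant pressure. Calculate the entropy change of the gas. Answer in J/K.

ΔS = -75 J/K

In kelvin: T₁ = 341.25 K, T₂ = 184.15 K. At constant pressure, ΔS = nC_p ln(T₂/T₁) with C_p = 7R/2 = 29.1 J mol⁻¹ K⁻¹.
ΔS = 4.18 × 29.1 × ln(184.15/341.25) = -75 J/K.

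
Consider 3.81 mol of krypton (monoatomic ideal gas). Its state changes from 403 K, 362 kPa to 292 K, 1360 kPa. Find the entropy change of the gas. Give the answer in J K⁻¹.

ΔS = nC_p ln(T₂/T₁) − nR ln(P₂/P₁), with C_p = 5R/2 = 20.79 J mol⁻¹ K⁻¹ for a monoatomic ideal gas.
ΔS = 3.81 × [20.79 × ln(292/403) − 8.314 × ln(1360/362)] = -67.4 J/K.

ΔS = -67.4 J/K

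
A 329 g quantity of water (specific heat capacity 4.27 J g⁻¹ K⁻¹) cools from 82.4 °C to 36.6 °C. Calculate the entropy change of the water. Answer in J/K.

ΔS = -194 J/K

In kelvin: T₁ = 355.55 K, T₂ = 309.75 K. ΔS = ∫dQ_rev/T = m c ln(T₂/T₁) = 329 × 4.27 × ln(309.75/355.55) = -194 J/K.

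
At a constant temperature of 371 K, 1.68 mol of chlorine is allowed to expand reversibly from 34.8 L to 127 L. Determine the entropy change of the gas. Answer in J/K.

For an isothermal ideal gas ΔS_gas = nR ln(V₂/V₁) = 1.68 × 8.314 × ln(127/34.8) = 18.1 J/K.

ΔS_gas = 18.1 J/K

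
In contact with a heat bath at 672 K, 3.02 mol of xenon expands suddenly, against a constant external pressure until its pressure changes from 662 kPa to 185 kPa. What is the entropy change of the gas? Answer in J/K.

Entropy is a state function, so ΔS_gas depends only on the end states.
For an isothermal ideal gas ΔS_gas = nR ln(P₁/P₂) = 3.02 × 8.314 × ln(662/185) = 32 J/K.

ΔS_gas = 32 J/K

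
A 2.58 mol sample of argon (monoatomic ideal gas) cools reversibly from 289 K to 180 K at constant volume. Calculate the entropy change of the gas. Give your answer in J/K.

ΔS = -15.2 J/K

At constant volume, ΔS = nC_V ln(T₂/T₁) with C_V = 3R/2 = 12.47 J mol⁻¹ K⁻¹.
ΔS = 2.58 × 12.47 × ln(180/289) = -15.2 J/K.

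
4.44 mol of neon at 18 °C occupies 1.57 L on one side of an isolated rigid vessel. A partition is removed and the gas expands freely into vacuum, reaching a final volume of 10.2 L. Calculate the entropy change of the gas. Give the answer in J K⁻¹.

ΔS_gas = 69.1 J/K

For an ideal gas in free expansion Q = 0 and W = 0, so T is unchanged.
Entropy is a state function; using a reversible isothermal path, ΔS_gas = nR ln(V₂/V₁) = 4.44 × 8.314 × ln(10.2/1.57) = 69.1 J/K.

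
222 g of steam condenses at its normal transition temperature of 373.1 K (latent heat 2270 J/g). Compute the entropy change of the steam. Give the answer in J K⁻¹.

ΔS = -1350 J/K

Heat released by the substance: Q = −mL = −222 × 2270 = −503940 J.
At constant T, ΔS = Q_rev/T = −503940 / 373.1 = -1350 J/K.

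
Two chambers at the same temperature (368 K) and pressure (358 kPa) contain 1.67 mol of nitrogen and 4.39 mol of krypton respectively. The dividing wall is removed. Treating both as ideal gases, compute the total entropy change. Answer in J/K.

ΔS_mix = 29.7 J/K

Mole fractions: x_A = 1.67/6.06 = 0.276, x_B = 0.724.
ΔS_mix = −R(n_A ln x_A + n_B ln x_B) = −8.314 × (1.67 ln 0.276 + 4.39 ln 0.724) = 29.7 J/K.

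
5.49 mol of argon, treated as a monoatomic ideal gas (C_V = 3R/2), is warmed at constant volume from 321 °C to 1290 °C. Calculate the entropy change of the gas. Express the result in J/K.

ΔS = 66.2 J/K

In kelvin: T₁ = 594.15 K, T₂ = 1563.15 K. At constant volume, ΔS = nC_V ln(T₂/T₁) with C_V = 3R/2 = 12.47 J mol⁻¹ K⁻¹.
ΔS = 5.49 × 12.47 × ln(1563.15/594.15) = 66.2 J/K.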